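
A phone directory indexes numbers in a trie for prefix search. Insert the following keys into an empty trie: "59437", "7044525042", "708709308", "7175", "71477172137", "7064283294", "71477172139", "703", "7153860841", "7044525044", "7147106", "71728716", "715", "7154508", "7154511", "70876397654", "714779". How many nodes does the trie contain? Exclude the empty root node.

Trace insertions, counting only characters that open a new branch:
  "59437" → 5 new (5, 9, 4, 3, 7)
  "7044525042" → 10 new (7, 0, 4, 4, 5, 2, 5, 0, 4, 2)
  "708709308" → prefix "70" already present; 7 new (8, 7, 0, 9, 3, 0, 8)
  "7175" → prefix "7" already present; 3 new (1, 7, 5)
  "71477172137" → prefix "71" already present; 9 new (4, 7, 7, 1, 7, 2, 1, 3, 7)
  "7064283294" → prefix "70" already present; 8 new (6, 4, 2, 8, 3, 2, 9, 4)
  "71477172139" → prefix "7147717213" already present; 1 new (9)
  "703" → prefix "70" already present; 1 new (3)
  "7153860841" → prefix "71" already present; 8 new (5, 3, 8, 6, 0, 8, 4, 1)
  "7044525044" → prefix "704452504" already present; 1 new (4)
  "7147106" → prefix "7147" already present; 3 new (1, 0, 6)
  "71728716" → prefix "717" already present; 5 new (2, 8, 7, 1, 6)
  "715" → prefix "715" already present; 0 new (none)
  "7154508" → prefix "715" already present; 4 new (4, 5, 0, 8)
  "7154511" → prefix "71545" already present; 2 new (1, 1)
  "70876397654" → prefix "7087" already present; 7 new (6, 3, 9, 7, 6, 5, 4)
  "714779" → prefix "71477" already present; 1 new (9)
Total nodes = 5 + 10 + 7 + 3 + 9 + 8 + 1 + 1 + 8 + 1 + 3 + 5 + 0 + 4 + 2 + 7 + 1 = 75

75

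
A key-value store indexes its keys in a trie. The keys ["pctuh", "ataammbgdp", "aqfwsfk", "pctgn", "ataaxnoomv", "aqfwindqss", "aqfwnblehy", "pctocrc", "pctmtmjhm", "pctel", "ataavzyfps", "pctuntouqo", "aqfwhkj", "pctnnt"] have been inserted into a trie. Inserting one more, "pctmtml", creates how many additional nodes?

1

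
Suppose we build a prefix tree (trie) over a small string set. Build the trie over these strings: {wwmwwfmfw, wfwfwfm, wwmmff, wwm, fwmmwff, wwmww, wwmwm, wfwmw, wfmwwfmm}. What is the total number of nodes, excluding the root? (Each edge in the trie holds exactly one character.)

34

Insert word by word; a character creates a node only if that edge doesn't already exist:
  "wwmwwfmfw" → 9 new (w, w, m, w, w, f, m, f, w)
  "wfwfwfm" → prefix "w" already present; 6 new (f, w, f, w, f, m)
  "wwmmff" → prefix "wwm" already present; 3 new (m, f, f)
  "wwm" → prefix "wwm" already present; 0 new (none)
  "fwmmwff" → 7 new (f, w, m, m, w, f, f)
  "wwmww" → prefix "wwmww" already present; 0 new (none)
  "wwmwm" → prefix "wwmw" already present; 1 new (m)
  "wfwmw" → prefix "wfw" already present; 2 new (m, w)
  "wfmwwfmm" → prefix "wf" already present; 6 new (m, w, w, f, m, m)
Total nodes = 9 + 6 + 3 + 0 + 7 + 0 + 1 + 2 + 6 = 34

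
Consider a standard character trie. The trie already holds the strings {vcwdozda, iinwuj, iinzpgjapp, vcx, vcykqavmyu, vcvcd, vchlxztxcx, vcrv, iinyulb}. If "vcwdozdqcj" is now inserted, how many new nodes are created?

The longest prefix of "vcwdozdqcj" already in the trie is "vcwdozd" (length 7).
So 10 − 7 = 3 new nodes.

3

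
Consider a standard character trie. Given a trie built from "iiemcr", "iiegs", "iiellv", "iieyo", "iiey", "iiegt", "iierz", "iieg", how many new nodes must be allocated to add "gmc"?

3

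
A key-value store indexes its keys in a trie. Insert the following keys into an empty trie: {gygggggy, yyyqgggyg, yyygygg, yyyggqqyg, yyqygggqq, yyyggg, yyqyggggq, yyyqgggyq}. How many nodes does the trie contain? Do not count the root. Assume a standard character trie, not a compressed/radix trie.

Insert word by word; a character creates a node only if that edge doesn't already exist:
  "gygggggy" → 8 new (g, y, g, g, g, g, g, y)
  "yyyqgggyg" → 9 new (y, y, y, q, g, g, g, y, g)
  "yyygygg" → prefix "yyy" already present; 4 new (g, y, g, g)
  "yyyggqqyg" → prefix "yyyg" already present; 5 new (g, q, q, y, g)
  "yyqygggqq" → prefix "yy" already present; 7 new (q, y, g, g, g, q, q)
  "yyyggg" → prefix "yyygg" already present; 1 new (g)
  "yyqyggggq" → prefix "yyqyggg" already present; 2 new (g, q)
  "yyyqgggyq" → prefix "yyyqgggy" already present; 1 new (q)
Total nodes = 8 + 9 + 4 + 5 + 7 + 1 + 2 + 1 = 37

37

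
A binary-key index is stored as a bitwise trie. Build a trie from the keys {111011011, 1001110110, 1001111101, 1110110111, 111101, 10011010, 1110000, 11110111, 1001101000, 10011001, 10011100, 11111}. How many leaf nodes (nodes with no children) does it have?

9

Leaves are exactly the stored words that no other stored word extends.
Those words: "10011001", "1001101000", "10011100", "1001110110", "1001111101", "1110000", "1110110111", "11110111", "11111"
Leaf count: 9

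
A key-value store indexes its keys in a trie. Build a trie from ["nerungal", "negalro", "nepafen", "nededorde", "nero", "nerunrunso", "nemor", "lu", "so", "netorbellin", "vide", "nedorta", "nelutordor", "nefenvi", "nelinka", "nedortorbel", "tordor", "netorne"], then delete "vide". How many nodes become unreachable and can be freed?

A node on "vide"'s path can go only if nothing else ends at it or branches off below it.
No other word shares any prefix with "vide", so all 4 of its nodes go.
Nodes removed: 4

4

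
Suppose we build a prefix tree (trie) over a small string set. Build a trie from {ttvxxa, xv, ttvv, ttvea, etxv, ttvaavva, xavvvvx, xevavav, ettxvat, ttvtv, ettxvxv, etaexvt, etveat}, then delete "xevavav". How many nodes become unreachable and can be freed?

6

A node on "xevavav"'s path can go only if nothing else ends at it or branches off below it.
The suffix "evavav" (6 nodes) is used only by "xevavav"; the node for "x" still has the child "v", so pruning stops there.
Nodes removed: 6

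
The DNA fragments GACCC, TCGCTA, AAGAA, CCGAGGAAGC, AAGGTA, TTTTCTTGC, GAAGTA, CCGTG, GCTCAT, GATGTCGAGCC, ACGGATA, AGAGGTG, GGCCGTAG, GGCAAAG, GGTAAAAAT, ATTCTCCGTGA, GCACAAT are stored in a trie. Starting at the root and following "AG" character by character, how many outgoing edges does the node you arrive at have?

1

The children of the "AG" node are the distinct next characters among strings starting with "AG".
Distinct next characters after "AG": A.
That node has 1 child edge.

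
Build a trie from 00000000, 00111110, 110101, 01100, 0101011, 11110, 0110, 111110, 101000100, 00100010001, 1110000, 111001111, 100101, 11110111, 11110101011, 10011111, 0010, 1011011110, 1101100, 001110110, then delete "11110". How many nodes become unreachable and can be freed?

After clearing the end-marker at "11110", prune upward until reaching a node still needed by another word.
Every node on "11110" is still needed (e.g. by "11110111"), so nothing is freed.
Nodes removed: 0

0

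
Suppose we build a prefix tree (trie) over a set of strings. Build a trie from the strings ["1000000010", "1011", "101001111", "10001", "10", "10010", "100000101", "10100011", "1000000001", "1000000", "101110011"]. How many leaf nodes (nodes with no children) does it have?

Leaves are exactly the stored words that no other stored word extends.
Those words: "1000000001", "1000000010", "100000101", "10001", "10010", "10100011", "101001111", "101110011"
Leaf count: 8

8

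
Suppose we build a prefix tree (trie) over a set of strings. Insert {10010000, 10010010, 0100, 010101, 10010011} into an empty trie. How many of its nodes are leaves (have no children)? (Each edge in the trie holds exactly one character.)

A leaf is a node with no children — equivalently, the end of a word that is not a proper prefix of any other stored word.
Those words: "0100", "010101", "10010000", "10010010", "10010011"
Leaf count: 5

5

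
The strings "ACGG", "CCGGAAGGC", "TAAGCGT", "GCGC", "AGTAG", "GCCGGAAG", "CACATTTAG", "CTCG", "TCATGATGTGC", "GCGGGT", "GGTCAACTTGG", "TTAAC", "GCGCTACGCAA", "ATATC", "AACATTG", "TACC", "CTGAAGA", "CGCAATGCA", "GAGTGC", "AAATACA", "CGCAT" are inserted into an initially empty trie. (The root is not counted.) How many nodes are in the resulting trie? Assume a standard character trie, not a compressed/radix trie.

115

Count nodes per top-level branch (shared prefixes stored once):
  'A'-branch (AAATACA, AACATTG, ACGG, AGTAG, ATATC): 23 nodes
  'C'-branch (CACATTTAG, CCGGAAGGC, CGCAATGCA, CGCAT, CTCG, CTGAAGA): 34 nodes
  'G'-branch (GAGTGC, GCCGGAAG, GCGC, GCGCTACGCAA, GCGGGT, GGTCAACTTGG): 35 nodes
  'T'-branch (TAAGCGT, TACC, TCATGATGTGC, TTAAC): 23 nodes
Sum: 115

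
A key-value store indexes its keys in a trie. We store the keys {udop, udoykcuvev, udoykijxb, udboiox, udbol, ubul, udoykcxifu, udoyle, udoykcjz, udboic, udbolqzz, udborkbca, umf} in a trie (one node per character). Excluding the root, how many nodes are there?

43

Count nodes per top-level branch (shared prefixes stored once):
  'u'-branch (ubul, udboic, udboiox, udbol, udbolqzz, udborkbca, udop, udoykcjz, udoykcuvev, udoykcxifu, udoykijxb, udoyle, umf): 43 nodes
Sum: 43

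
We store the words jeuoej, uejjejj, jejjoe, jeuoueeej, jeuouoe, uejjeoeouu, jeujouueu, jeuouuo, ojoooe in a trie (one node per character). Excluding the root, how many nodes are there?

For each word, the new-node count is its length minus the longest prefix already in the trie:
  "jeuoej" → 6 new (j, e, u, o, e, j)
  "uejjejj" → 7 new (u, e, j, j, e, j, j)
  "jejjoe" → prefix "je" already present; 4 new (j, j, o, e)
  "jeuoueeej" → prefix "jeuo" already present; 5 new (u, e, e, e, j)
  "jeuouoe" → prefix "jeuou" already present; 2 new (o, e)
  "uejjeoeouu" → prefix "uejje" already present; 5 new (o, e, o, u, u)
  "jeujouueu" → prefix "jeu" already present; 6 new (j, o, u, u, e, u)
  "jeuouuo" → prefix "jeuou" already present; 2 new (u, o)
  "ojoooe" → 6 new (o, j, o, o, o, e)
Total nodes = 6 + 7 + 4 + 5 + 2 + 5 + 6 + 2 + 6 = 43

43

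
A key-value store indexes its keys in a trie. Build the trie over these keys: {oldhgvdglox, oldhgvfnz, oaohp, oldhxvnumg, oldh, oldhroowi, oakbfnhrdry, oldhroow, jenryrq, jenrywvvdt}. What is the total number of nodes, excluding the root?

50

Trace insertions, counting only characters that open a new branch:
  "oldhgvdglox" → 11 new (o, l, d, h, g, v, d, g, l, o, x)
  "oldhgvfnz" → prefix "oldhgv" already present; 3 new (f, n, z)
  "oaohp" → prefix "o" already present; 4 new (a, o, h, p)
  "oldhxvnumg" → prefix "oldh" already present; 6 new (x, v, n, u, m, g)
  "oldh" → prefix "oldh" already present; 0 new (none)
  "oldhroowi" → prefix "oldh" already present; 5 new (r, o, o, w, i)
  "oakbfnhrdry" → prefix "oa" already present; 9 new (k, b, f, n, h, r, d, r, y)
  "oldhroow" → prefix "oldhroow" already present; 0 new (none)
  "jenryrq" → 7 new (j, e, n, r, y, r, q)
  "jenrywvvdt" → prefix "jenry" already present; 5 new (w, v, v, d, t)
Total nodes = 11 + 3 + 4 + 6 + 0 + 5 + 9 + 0 + 7 + 5 = 50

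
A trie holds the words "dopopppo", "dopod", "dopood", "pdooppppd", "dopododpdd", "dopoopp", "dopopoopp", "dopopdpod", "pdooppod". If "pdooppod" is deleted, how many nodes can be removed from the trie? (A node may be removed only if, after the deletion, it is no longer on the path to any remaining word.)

2

After clearing the end-marker at "pdooppod", prune upward until reaching a node still needed by another word.
The suffix "od" (2 nodes) is used only by "pdooppod"; the node for "pdoopp" still has the child "p", so pruning stops there.
Nodes removed: 2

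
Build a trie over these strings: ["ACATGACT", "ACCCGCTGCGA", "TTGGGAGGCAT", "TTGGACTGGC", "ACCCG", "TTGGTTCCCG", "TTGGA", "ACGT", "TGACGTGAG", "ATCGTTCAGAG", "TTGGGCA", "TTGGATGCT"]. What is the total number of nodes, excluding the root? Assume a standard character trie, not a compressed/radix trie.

Insert word by word; a character creates a node only if that edge doesn't already exist:
  "ACATGACT" → 8 new (A, C, A, T, G, A, C, T)
  "ACCCGCTGCGA" → prefix "AC" already present; 9 new (C, C, G, C, T, G, C, G, A)
  "TTGGGAGGCAT" → 11 new (T, T, G, G, G, A, G, G, C, A, T)
  "TTGGACTGGC" → prefix "TTGG" already present; 6 new (A, C, T, G, G, C)
  "ACCCG" → prefix "ACCCG" already present; 0 new (none)
  "TTGGTTCCCG" → prefix "TTGG" already present; 6 new (T, T, C, C, C, G)
  "TTGGA" → prefix "TTGGA" already present; 0 new (none)
  "ACGT" → prefix "AC" already present; 2 new (G, T)
  "TGACGTGAG" → prefix "T" already present; 8 new (G, A, C, G, T, G, A, G)
  "ATCGTTCAGAG" → prefix "A" already present; 10 new (T, C, G, T, T, C, A, G, A, G)
  "TTGGGCA" → prefix "TTGGG" already present; 2 new (C, A)
  "TTGGATGCT" → prefix "TTGGA" already present; 4 new (T, G, C, T)
Total nodes = 8 + 9 + 11 + 6 + 0 + 6 + 0 + 2 + 8 + 10 + 2 + 4 = 66

66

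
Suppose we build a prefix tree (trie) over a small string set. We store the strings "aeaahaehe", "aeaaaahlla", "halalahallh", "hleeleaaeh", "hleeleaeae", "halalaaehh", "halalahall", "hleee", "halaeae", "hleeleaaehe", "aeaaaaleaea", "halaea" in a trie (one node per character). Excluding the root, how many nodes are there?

For each word, the new-node count is its length minus the longest prefix already in the trie:
  "aeaahaehe" → 9 new (a, e, a, a, h, a, e, h, e)
  "aeaaaahlla" → prefix "aeaa" already present; 6 new (a, a, h, l, l, a)
  "halalahallh" → 11 new (h, a, l, a, l, a, h, a, l, l, h)
  "hleeleaaeh" → prefix "h" already present; 9 new (l, e, e, l, e, a, a, e, h)
  "hleeleaeae" → prefix "hleelea" already present; 3 new (e, a, e)
  "halalaaehh" → prefix "halala" already present; 4 new (a, e, h, h)
  "halalahall" → prefix "halalahall" already present; 0 new (none)
  "hleee" → prefix "hlee" already present; 1 new (e)
  "halaeae" → prefix "hala" already present; 3 new (e, a, e)
  "hleeleaaehe" → prefix "hleeleaaeh" already present; 1 new (e)
  "aeaaaaleaea" → prefix "aeaaaa" already present; 5 new (l, e, a, e, a)
  "halaea" → prefix "halaea" already present; 0 new (none)
Total nodes = 9 + 6 + 11 + 9 + 3 + 4 + 0 + 1 + 3 + 1 + 5 + 0 = 52

52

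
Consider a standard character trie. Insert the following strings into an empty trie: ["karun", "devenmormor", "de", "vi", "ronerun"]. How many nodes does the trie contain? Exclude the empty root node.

Trie structure (* marks end of a word):
(root)
├─ d
│  └─ e *
│     └─ v
│        └─ e
│           └─ n
│              └─ m
│                 └─ o
│                    └─ r
│                       └─ m
│                          └─ o
│                             └─ r *
├─ k
│  └─ a
│     └─ r
│        └─ u
│           └─ n *
├─ r
│  └─ o
│     └─ n
│        └─ e
│           └─ r
│              └─ u
│                 └─ n *
└─ v
   └─ i *
Counting every labelled node above: 25.

25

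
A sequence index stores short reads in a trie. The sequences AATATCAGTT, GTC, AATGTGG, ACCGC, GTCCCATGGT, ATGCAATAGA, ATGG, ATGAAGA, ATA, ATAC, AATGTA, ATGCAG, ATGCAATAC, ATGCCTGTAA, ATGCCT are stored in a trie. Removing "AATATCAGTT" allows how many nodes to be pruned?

7

After clearing the end-marker at "AATATCAGTT", prune upward until reaching a node still needed by another word.
The suffix "ATCAGTT" (7 nodes) is used only by "AATATCAGTT"; the node for "AAT" still has the child "G", so pruning stops there.
Nodes removed: 7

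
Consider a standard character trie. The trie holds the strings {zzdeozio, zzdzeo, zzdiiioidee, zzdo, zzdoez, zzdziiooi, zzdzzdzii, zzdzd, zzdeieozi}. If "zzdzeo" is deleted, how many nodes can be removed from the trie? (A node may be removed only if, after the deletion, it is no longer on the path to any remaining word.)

2

After clearing the end-marker at "zzdzeo", prune upward until reaching a node still needed by another word.
The suffix "eo" (2 nodes) is used only by "zzdzeo"; the node for "zzdz" still has the child "i", so pruning stops there.
Nodes removed: 2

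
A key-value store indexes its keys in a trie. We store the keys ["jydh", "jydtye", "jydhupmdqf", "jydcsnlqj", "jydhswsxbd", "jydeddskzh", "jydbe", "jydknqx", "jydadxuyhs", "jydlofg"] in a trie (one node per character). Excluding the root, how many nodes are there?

49

Insert word by word; a character creates a node only if that edge doesn't already exist:
  "jydh" → 4 new (j, y, d, h)
  "jydtye" → prefix "jyd" already present; 3 new (t, y, e)
  "jydhupmdqf" → prefix "jydh" already present; 6 new (u, p, m, d, q, f)
  "jydcsnlqj" → prefix "jyd" already present; 6 new (c, s, n, l, q, j)
  "jydhswsxbd" → prefix "jydh" already present; 6 new (s, w, s, x, b, d)
  "jydeddskzh" → prefix "jyd" already present; 7 new (e, d, d, s, k, z, h)
  "jydbe" → prefix "jyd" already present; 2 new (b, e)
  "jydknqx" → prefix "jyd" already present; 4 new (k, n, q, x)
  "jydadxuyhs" → prefix "jyd" already present; 7 new (a, d, x, u, y, h, s)
  "jydlofg" → prefix "jyd" already present; 4 new (l, o, f, g)
Total nodes = 4 + 3 + 6 + 6 + 6 + 7 + 2 + 4 + 7 + 4 = 49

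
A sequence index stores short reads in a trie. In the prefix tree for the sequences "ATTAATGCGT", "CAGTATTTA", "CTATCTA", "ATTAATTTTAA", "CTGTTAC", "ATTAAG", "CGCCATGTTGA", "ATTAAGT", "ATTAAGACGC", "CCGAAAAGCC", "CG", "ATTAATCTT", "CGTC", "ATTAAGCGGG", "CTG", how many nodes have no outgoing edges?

12

Leaves are exactly the stored words that no other stored word extends.
Those words: "ATTAAGACGC", "ATTAAGCGGG", "ATTAAGT", "ATTAATCTT", "ATTAATGCGT", "ATTAATTTTAA", "CAGTATTTA", "CCGAAAAGCC", "CGCCATGTTGA", "CGTC", "CTATCTA", "CTGTTAC"
Leaf count: 12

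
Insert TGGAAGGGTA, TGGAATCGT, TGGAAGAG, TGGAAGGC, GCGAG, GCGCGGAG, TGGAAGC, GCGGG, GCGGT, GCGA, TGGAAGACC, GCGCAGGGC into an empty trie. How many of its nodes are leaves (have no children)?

11

Leaves are exactly the stored words that no other stored word extends.
Those words: "GCGAG", "GCGCAGGGC", "GCGCGGAG", "GCGGG", "GCGGT", "TGGAAGACC", "TGGAAGAG", "TGGAAGC", "TGGAAGGC", "TGGAAGGGTA", "TGGAATCGT"
Leaf count: 11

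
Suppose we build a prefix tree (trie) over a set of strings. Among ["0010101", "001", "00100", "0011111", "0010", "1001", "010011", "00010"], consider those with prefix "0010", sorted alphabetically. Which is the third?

Filter for "0010…" and sort: "0010", "00100", "0010101"
The 3rd is 0010101.

0010101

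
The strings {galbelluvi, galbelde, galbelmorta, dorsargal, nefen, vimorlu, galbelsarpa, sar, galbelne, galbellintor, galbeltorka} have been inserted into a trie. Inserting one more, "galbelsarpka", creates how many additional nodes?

2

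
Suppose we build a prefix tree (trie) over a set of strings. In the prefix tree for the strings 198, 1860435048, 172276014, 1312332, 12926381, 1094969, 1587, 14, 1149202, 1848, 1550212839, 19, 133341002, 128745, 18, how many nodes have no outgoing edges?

A leaf is a node with no children — equivalently, the end of a word that is not a proper prefix of any other stored word.
Those words: "1094969", "1149202", "128745", "12926381", "1312332", "133341002", "14", "1550212839", "1587", "172276014", "1848", "1860435048", "198"
Leaf count: 13

13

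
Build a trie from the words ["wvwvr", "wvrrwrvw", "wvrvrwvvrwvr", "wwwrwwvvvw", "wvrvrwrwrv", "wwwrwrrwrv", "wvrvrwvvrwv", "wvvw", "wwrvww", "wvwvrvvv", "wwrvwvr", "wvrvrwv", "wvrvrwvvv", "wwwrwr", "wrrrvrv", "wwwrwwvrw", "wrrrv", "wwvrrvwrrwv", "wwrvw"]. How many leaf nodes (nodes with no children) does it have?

Leaves are exactly the stored words that no other stored word extends.
Those words: "wrrrvrv", "wvrrwrvw", "wvrvrwrwrv", "wvrvrwvvrwvr", "wvrvrwvvv", "wvvw", "wvwvrvvv", "wwrvwvr", "wwrvww", "wwvrrvwrrwv", "wwwrwrrwrv", "wwwrwwvrw", "wwwrwwvvvw"
Leaf count: 13

13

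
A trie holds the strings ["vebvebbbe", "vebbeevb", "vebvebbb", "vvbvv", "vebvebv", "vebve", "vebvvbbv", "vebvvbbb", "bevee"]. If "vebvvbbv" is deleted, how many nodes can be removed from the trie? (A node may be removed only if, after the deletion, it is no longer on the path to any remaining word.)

1

Walk "vebvvbbv" from the leaf back toward the root, removing each node that no remaining word uses.
The suffix "v" (1 node) is used only by "vebvvbbv"; the node for "vebvvbb" still has the child "b", so pruning stops there.
Nodes removed: 1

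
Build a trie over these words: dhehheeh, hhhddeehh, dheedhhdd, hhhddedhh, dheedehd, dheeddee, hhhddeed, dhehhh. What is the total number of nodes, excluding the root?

34

Trace insertions, counting only characters that open a new branch:
  "dhehheeh" → 8 new (d, h, e, h, h, e, e, h)
  "hhhddeehh" → 9 new (h, h, h, d, d, e, e, h, h)
  "dheedhhdd" → prefix "dhe" already present; 6 new (e, d, h, h, d, d)
  "hhhddedhh" → prefix "hhhdde" already present; 3 new (d, h, h)
  "dheedehd" → prefix "dheed" already present; 3 new (e, h, d)
  "dheeddee" → prefix "dheed" already present; 3 new (d, e, e)
  "hhhddeed" → prefix "hhhddee" already present; 1 new (d)
  "dhehhh" → prefix "dhehh" already present; 1 new (h)
Total nodes = 8 + 9 + 6 + 3 + 3 + 3 + 1 + 1 = 34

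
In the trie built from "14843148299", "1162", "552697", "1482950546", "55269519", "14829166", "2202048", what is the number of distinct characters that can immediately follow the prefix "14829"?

2

Follow the path "14829" to its node, then look at its outgoing edges.
Distinct next characters after "14829": 1, 5.
That node has 2 child edges.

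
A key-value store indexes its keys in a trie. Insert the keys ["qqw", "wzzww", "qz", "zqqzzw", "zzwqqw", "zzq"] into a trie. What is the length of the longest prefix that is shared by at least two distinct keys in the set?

2

The deepest shared node is where two words last agree before diverging.
e.g. "zzq" and "zzwqqw" share the prefix "zz" of length 2; no pair shares a longer one.
Longest shared-prefix length: 2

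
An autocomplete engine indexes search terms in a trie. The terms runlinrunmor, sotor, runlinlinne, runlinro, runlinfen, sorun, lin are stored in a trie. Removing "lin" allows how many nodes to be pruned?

A node on "lin"'s path can go only if nothing else ends at it or branches off below it.
No other word shares any prefix with "lin", so all 3 of its nodes go.
Nodes removed: 3

3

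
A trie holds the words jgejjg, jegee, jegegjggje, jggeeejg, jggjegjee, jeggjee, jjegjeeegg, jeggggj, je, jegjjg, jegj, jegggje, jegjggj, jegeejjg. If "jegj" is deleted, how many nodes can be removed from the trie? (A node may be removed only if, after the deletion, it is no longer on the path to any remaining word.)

Walk "jegj" from the leaf back toward the root, removing each node that no remaining word uses.
Every node on "jegj" is still needed (e.g. by "jegjjg"), so nothing is freed.
Nodes removed: 0

0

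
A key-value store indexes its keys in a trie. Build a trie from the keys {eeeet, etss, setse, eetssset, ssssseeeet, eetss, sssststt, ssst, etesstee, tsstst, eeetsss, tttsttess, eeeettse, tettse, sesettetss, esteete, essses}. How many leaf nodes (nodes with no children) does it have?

15

A leaf is a node with no children — equivalently, the end of a word that is not a proper prefix of any other stored word.
Those words: "eeeettse", "eeetsss", "eetssset", "essses", "esteete", "etesstee", "etss", "sesettetss", "setse", "ssssseeeet", "sssststt", "ssst", "tettse", "tsstst", "tttsttess"
Leaf count: 15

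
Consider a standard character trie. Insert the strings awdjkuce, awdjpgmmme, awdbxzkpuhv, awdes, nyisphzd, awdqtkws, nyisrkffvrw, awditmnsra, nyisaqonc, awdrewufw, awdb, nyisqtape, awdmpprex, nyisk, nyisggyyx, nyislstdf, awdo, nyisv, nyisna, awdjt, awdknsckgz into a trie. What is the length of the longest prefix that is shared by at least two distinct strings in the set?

4

The deepest shared node is where two words last agree before diverging.
"awdb" and "awdbxzkpuhv" agree on "awdb" (4 characters) before diverging; nothing deeper is shared.
Longest shared-prefix length: 4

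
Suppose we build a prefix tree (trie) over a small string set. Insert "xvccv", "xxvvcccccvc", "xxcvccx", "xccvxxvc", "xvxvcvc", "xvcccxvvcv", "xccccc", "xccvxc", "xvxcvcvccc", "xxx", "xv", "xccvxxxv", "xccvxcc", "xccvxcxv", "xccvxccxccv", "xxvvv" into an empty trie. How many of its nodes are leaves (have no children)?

13

Leaves are exactly the stored words that no other stored word extends.
Those words: "xccccc", "xccvxccxccv", "xccvxcxv", "xccvxxvc", "xccvxxxv", "xvcccxvvcv", "xvccv", "xvxcvcvccc", "xvxvcvc", "xxcvccx", "xxvvcccccvc", "xxvvv", "xxx"
Leaf count: 13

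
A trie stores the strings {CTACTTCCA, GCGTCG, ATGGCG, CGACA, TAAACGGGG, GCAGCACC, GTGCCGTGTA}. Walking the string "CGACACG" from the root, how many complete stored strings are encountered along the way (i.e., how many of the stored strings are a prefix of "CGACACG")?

1

Walk "CGACACG" from the root; an end-of-word marker is hit whenever a stored word is a prefix of "CGACACG".
Prefixes of the query that are stored words: "CGACA"
Count: 1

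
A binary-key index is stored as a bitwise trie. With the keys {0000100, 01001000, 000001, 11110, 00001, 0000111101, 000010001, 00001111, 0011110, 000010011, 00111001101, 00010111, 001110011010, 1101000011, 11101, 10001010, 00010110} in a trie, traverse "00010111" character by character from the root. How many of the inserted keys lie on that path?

Traverse "00010111" character by character; count nodes along the way that are marked as word ends.
Prefixes of the query that are stored words: "00010111"
Count: 1

1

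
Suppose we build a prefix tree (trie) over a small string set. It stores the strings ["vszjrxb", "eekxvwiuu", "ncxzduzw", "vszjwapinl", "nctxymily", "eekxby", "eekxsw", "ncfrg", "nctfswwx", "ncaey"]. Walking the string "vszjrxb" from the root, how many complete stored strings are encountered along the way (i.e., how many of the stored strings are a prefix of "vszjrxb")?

Walk "vszjrxb" from the root; an end-of-word marker is hit whenever a stored word is a prefix of "vszjrxb".
Prefixes of the query that are stored words: "vszjrxb"
Count: 1

1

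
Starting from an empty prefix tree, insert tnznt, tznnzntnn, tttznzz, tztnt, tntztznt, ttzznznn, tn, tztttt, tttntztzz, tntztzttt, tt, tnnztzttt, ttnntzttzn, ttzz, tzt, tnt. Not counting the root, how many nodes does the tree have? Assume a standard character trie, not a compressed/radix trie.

61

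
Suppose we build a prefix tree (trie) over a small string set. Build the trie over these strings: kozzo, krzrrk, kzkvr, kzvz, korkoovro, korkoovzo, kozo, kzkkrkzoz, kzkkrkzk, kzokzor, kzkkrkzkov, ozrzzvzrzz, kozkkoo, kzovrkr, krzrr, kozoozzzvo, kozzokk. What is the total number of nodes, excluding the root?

66

Insert word by word; a character creates a node only if that edge doesn't already exist:
  "kozzo" → 5 new (k, o, z, z, o)
  "krzrrk" → prefix "k" already present; 5 new (r, z, r, r, k)
  "kzkvr" → prefix "k" already present; 4 new (z, k, v, r)
  "kzvz" → prefix "kz" already present; 2 new (v, z)
  "korkoovro" → prefix "ko" already present; 7 new (r, k, o, o, v, r, o)
  "korkoovzo" → prefix "korkoov" already present; 2 new (z, o)
  "kozo" → prefix "koz" already present; 1 new (o)
  "kzkkrkzoz" → prefix "kzk" already present; 6 new (k, r, k, z, o, z)
  "kzkkrkzk" → prefix "kzkkrkz" already present; 1 new (k)
  "kzokzor" → prefix "kz" already present; 5 new (o, k, z, o, r)
  "kzkkrkzkov" → prefix "kzkkrkzk" already present; 2 new (o, v)
  "ozrzzvzrzz" → 10 new (o, z, r, z, z, v, z, r, z, z)
  "kozkkoo" → prefix "koz" already present; 4 new (k, k, o, o)
  "kzovrkr" → prefix "kzo" already present; 4 new (v, r, k, r)
  "krzrr" → prefix "krzrr" already present; 0 new (none)
  "kozoozzzvo" → prefix "kozo" already present; 6 new (o, z, z, z, v, o)
  "kozzokk" → prefix "kozzo" already present; 2 new (k, k)
Total nodes = 5 + 5 + 4 + 2 + 7 + 2 + 1 + 6 + 1 + 5 + 2 + 10 + 4 + 4 + 0 + 6 + 2 = 66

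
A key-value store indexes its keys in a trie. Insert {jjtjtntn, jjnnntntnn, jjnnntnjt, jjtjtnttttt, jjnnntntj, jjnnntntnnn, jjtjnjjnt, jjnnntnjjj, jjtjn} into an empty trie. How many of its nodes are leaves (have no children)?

7

Leaves are exactly the stored words that no other stored word extends.
Those words: "jjnnntnjjj", "jjnnntnjt", "jjnnntntj", "jjnnntntnnn", "jjtjnjjnt", "jjtjtntn", "jjtjtnttttt"
Leaf count: 7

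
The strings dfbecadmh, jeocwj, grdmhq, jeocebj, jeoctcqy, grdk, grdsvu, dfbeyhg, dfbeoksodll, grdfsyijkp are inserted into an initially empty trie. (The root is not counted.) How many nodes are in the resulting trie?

49

Count nodes per top-level branch (shared prefixes stored once):
  'd'-branch (dfbecadmh, dfbeoksodll, dfbeyhg): 19 nodes
  'g'-branch (grdfsyijkp, grdk, grdmhq, grdsvu): 17 nodes
  'j'-branch (jeocebj, jeoctcqy, jeocwj): 13 nodes
Sum: 49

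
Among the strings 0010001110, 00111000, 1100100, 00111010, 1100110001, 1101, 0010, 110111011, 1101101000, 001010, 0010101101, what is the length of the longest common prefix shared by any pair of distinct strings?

6

The deepest shared node is where two words last agree before diverging.
"001010" and "0010101101" agree on "001010" (6 characters) before diverging; nothing deeper is shared.
Longest shared-prefix length: 6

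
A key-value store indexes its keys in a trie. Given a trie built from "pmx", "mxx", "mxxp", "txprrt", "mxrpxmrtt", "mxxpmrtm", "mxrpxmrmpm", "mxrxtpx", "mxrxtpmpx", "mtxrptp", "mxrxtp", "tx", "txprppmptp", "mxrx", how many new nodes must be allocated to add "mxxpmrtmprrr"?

4

The longest prefix of "mxxpmrtmprrr" already in the trie is "mxxpmrtm" (length 8).
So 12 − 8 = 4 new nodes.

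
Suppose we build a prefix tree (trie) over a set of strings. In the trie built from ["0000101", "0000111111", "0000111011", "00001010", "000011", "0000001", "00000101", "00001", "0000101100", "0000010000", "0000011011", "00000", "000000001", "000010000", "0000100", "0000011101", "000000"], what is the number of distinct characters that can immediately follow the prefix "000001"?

The children of the "000001" node are the distinct next characters among strings starting with "000001".
Distinct next characters after "000001": 0, 1.
That node has 2 child edges.

2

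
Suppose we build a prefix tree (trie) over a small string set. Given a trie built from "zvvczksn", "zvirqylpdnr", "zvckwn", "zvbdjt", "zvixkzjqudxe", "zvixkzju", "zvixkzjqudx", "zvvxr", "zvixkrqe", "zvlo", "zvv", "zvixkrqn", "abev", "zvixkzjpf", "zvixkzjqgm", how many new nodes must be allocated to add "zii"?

2

The longest prefix of "zii" already in the trie is "z" (length 1).
New nodes needed: |"zii"| − 1 = 3 − 1 = 2.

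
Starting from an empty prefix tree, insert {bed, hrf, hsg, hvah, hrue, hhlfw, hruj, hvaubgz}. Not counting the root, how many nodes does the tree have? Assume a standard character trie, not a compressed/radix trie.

22

Trie structure (* marks end of a word):
(root)
├─ b
│  └─ e
│     └─ d *
└─ h
   ├─ h
   │  └─ l
   │     └─ f
   │        └─ w *
   ├─ r
   │  ├─ f *
   │  └─ u
   │     ├─ e *
   │     └─ j *
   ├─ s
   │  └─ g *
   └─ v
      └─ a
         ├─ h *
         └─ u
            └─ b
               └─ g
                  └─ z *
Counting every labelled node above: 22.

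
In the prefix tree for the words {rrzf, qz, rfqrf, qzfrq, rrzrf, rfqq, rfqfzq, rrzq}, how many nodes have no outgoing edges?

A leaf is a node with no children — equivalently, the end of a word that is not a proper prefix of any other stored word.
Those words: "qzfrq", "rfqfzq", "rfqq", "rfqrf", "rrzf", "rrzq", "rrzrf"
Leaf count: 7

7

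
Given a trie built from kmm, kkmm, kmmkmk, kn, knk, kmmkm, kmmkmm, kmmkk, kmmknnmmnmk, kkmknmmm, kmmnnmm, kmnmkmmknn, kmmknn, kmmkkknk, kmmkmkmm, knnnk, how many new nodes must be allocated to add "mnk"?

"mnk" shares no prefix with any stored word, so all 3 characters open new nodes.
3 − 0 = 3 new nodes.

3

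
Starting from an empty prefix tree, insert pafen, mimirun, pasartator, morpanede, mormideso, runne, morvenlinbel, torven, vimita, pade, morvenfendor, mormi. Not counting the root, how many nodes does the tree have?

68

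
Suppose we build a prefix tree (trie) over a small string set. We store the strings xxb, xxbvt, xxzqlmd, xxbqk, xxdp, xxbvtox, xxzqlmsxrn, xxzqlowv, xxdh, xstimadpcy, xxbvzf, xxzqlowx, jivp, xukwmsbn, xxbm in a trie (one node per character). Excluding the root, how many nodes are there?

48

Trace insertions, counting only characters that open a new branch:
  "xxb" → 3 new (x, x, b)
  "xxbvt" → prefix "xxb" already present; 2 new (v, t)
  "xxzqlmd" → prefix "xx" already present; 5 new (z, q, l, m, d)
  "xxbqk" → prefix "xxb" already present; 2 new (q, k)
  "xxdp" → prefix "xx" already present; 2 new (d, p)
  "xxbvtox" → prefix "xxbvt" already present; 2 new (o, x)
  "xxzqlmsxrn" → prefix "xxzqlm" already present; 4 new (s, x, r, n)
  "xxzqlowv" → prefix "xxzql" already present; 3 new (o, w, v)
  "xxdh" → prefix "xxd" already present; 1 new (h)
  "xstimadpcy" → prefix "x" already present; 9 new (s, t, i, m, a, d, p, c, y)
  "xxbvzf" → prefix "xxbv" already present; 2 new (z, f)
  "xxzqlowx" → prefix "xxzqlow" already present; 1 new (x)
  "jivp" → 4 new (j, i, v, p)
  "xukwmsbn" → prefix "x" already present; 7 new (u, k, w, m, s, b, n)
  "xxbm" → prefix "xxb" already present; 1 new (m)
Total nodes = 3 + 2 + 5 + 2 + 2 + 2 + 4 + 3 + 1 + 9 + 2 + 1 + 4 + 7 + 1 = 48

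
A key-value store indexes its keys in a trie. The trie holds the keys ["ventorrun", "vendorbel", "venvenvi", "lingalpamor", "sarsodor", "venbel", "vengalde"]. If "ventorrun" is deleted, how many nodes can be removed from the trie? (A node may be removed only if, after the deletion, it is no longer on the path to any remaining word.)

6

Walk "ventorrun" from the leaf back toward the root, removing each node that no remaining word uses.
The suffix "torrun" (6 nodes) is used only by "ventorrun"; the node for "ven" still has the child "d", so pruning stops there.
Nodes removed: 6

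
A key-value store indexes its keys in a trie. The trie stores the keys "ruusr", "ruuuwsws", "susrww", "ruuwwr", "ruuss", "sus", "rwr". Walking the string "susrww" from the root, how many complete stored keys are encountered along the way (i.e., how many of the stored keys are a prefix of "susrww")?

Walk "susrww" from the root; an end-of-word marker is hit whenever a stored word is a prefix of "susrww".
Prefixes of the query that are stored words: "sus", "susrww"
Count: 2

2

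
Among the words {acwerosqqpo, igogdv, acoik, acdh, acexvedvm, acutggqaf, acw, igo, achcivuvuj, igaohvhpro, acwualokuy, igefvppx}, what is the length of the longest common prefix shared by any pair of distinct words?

The deepest shared node is where two words last agree before diverging.
"acw" and "acwerosqqpo" agree on "acw" (3 characters) before diverging; nothing deeper is shared.
Longest shared-prefix length: 3

3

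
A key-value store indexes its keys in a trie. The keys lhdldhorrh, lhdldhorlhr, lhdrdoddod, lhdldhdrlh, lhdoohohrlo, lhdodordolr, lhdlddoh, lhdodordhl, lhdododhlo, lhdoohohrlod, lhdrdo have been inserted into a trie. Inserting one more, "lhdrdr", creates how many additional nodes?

"lhdrd" is already a path in the trie; the remaining "r" must be added.
So 6 − 5 = 1 new nodes.

1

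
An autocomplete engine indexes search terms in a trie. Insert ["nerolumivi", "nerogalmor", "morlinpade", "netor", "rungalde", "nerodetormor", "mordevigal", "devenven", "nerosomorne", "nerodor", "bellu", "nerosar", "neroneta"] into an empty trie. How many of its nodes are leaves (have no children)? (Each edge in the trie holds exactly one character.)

13

A leaf is a node with no children — equivalently, the end of a word that is not a proper prefix of any other stored word.
Those words: "bellu", "devenven", "mordevigal", "morlinpade", "nerodetormor", "nerodor", "nerogalmor", "nerolumivi", "neroneta", "nerosar", "nerosomorne", "netor", "rungalde"
Leaf count: 13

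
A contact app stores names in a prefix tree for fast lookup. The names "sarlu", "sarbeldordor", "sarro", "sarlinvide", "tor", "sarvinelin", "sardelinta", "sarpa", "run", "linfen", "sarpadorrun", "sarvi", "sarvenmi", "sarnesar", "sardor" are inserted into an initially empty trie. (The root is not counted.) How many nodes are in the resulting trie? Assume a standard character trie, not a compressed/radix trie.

Trace insertions, counting only characters that open a new branch:
  "sarlu" → 5 new (s, a, r, l, u)
  "sarbeldordor" → prefix "sar" already present; 9 new (b, e, l, d, o, r, d, o, r)
  "sarro" → prefix "sar" already present; 2 new (r, o)
  "sarlinvide" → prefix "sarl" already present; 6 new (i, n, v, i, d, e)
  "tor" → 3 new (t, o, r)
  "sarvinelin" → prefix "sar" already present; 7 new (v, i, n, e, l, i, n)
  "sardelinta" → prefix "sar" already present; 7 new (d, e, l, i, n, t, a)
  "sarpa" → prefix "sar" already present; 2 new (p, a)
  "run" → 3 new (r, u, n)
  "linfen" → 6 new (l, i, n, f, e, n)
  "sarpadorrun" → prefix "sarpa" already present; 6 new (d, o, r, r, u, n)
  "sarvi" → prefix "sarvi" already present; 0 new (none)
  "sarvenmi" → prefix "sarv" already present; 4 new (e, n, m, i)
  "sarnesar" → prefix "sar" already present; 5 new (n, e, s, a, r)
  "sardor" → prefix "sard" already present; 2 new (o, r)
Total nodes = 5 + 9 + 2 + 6 + 3 + 7 + 7 + 2 + 3 + 6 + 6 + 0 + 4 + 5 + 2 = 67

67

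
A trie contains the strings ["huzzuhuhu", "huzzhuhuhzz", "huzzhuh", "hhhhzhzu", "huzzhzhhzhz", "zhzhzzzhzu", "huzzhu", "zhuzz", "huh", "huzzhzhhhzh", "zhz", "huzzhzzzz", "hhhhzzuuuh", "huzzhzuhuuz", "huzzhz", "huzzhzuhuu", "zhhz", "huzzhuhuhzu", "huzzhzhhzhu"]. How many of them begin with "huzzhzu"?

2

Walk to "huzzhzu"; the words in its subtree are exactly those with that prefix.
Matches: "huzzhzuhuu", "huzzhzuhuuz"
Count: 2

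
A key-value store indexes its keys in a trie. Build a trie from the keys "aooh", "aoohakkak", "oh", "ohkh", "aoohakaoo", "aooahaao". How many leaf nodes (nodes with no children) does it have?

4

A leaf is a node with no children — equivalently, the end of a word that is not a proper prefix of any other stored word.
Those words: "aooahaao", "aoohakaoo", "aoohakkak", "ohkh"
Leaf count: 4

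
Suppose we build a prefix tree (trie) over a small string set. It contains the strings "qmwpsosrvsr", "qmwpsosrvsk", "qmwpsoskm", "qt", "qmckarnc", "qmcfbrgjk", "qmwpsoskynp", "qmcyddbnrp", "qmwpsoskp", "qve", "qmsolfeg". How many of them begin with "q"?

11

Walk to "q"; the words in its subtree are exactly those with that prefix.
Words under "q": qmcfbrgjk, qmckarnc, qmcyddbnrp, qmsolfeg, qmwpsoskm, qmwpsoskp, qmwpsoskynp, qmwpsosrvsk, qmwpsosrvsr, qt, qve
Count: 11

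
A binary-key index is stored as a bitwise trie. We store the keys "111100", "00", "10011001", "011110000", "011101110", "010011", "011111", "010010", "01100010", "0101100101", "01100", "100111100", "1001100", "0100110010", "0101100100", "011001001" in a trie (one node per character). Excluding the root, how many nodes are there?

For each word, the new-node count is its length minus the longest prefix already in the trie:
  "111100" → 6 new (1, 1, 1, 1, 0, 0)
  "00" → 2 new (0, 0)
  "10011001" → prefix "1" already present; 7 new (0, 0, 1, 1, 0, 0, 1)
  "011110000" → prefix "0" already present; 8 new (1, 1, 1, 1, 0, 0, 0, 0)
  "011101110" → prefix "0111" already present; 5 new (0, 1, 1, 1, 0)
  "010011" → prefix "01" already present; 4 new (0, 0, 1, 1)
  "011111" → prefix "01111" already present; 1 new (1)
  "010010" → prefix "01001" already present; 1 new (0)
  "01100010" → prefix "011" already present; 5 new (0, 0, 0, 1, 0)
  "0101100101" → prefix "010" already present; 7 new (1, 1, 0, 0, 1, 0, 1)
  "01100" → prefix "01100" already present; 0 new (none)
  "100111100" → prefix "10011" already present; 4 new (1, 1, 0, 0)
  "1001100" → prefix "1001100" already present; 0 new (none)
  "0100110010" → prefix "010011" already present; 4 new (0, 0, 1, 0)
  "0101100100" → prefix "010110010" already present; 1 new (0)
  "011001001" → prefix "01100" already present; 4 new (1, 0, 0, 1)
Total nodes = 6 + 2 + 7 + 8 + 5 + 4 + 1 + 1 + 5 + 7 + 0 + 4 + 0 + 4 + 1 + 4 = 59

59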